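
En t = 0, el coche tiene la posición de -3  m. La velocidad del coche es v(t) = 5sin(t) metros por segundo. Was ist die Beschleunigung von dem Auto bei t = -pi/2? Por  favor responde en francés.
Nous devons dériver notre équation de la vitesse v(t) = 5·sin(t) 1 fois. La dérivée de la vitesse donne l'accélération: a(t) = 5·cos(t). Nous avons l'accélération a(t) = 5·cos(t). En substituant t = -pi/2: a(-pi/2) = 0.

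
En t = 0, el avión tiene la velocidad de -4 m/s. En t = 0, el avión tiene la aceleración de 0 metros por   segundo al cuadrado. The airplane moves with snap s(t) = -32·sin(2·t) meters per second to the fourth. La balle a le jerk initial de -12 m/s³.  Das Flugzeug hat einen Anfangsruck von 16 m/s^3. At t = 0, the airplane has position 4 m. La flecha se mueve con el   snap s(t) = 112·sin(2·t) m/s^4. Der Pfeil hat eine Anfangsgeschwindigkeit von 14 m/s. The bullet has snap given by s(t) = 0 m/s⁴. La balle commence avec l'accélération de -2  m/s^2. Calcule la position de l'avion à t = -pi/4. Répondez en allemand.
Wir müssen das Integral unserer Gleichung für den Snap s(t) = -32·sin(2·t) 4-mal finden. Mit ∫s(t)dt und Anwendung von j(0) = 16, finden wir j(t) = 16·cos(2·t). Das Integral von dem Ruck, mit a(0) = 0, ergibt die Beschleunigung: a(t) = 8·sin(2·t). Das Integral von der Beschleunigung ist die Geschwindigkeit. Mit v(0) = -4 erhalten wir v(t) = -4·cos(2·t). Die Stammfunktion von der Geschwindigkeit, mit x(0) = 4, ergibt die Position: x(t) = 4 - 2·sin(2·t). Aus der Gleichung für die Position x(t) = 4 - 2·sin(2·t), setzen wir t = -pi/4 ein und erhalten x = 6.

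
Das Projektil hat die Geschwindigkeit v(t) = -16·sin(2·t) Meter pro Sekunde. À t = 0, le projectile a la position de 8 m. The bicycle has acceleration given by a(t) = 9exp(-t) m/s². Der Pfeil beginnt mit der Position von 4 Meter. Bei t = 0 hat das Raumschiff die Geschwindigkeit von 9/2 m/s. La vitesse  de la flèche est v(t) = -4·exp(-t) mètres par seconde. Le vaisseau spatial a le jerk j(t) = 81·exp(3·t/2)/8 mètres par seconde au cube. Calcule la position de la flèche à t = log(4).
Nous devons trouver la primitive de notre équation de la vitesse v(t) = -4·exp(-t) 1 fois. En prenant ∫v(t)dt et en appliquant x(0) = 4, nous trouvons x(t) = 4·exp(-t). En utilisant x(t) = 4·exp(-t) et en substituant t = log(4), nous trouvons x = 1.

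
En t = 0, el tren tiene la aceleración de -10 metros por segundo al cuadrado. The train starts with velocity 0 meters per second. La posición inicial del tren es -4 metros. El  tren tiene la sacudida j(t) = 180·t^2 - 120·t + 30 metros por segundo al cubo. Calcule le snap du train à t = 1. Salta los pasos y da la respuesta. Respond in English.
The answer is 240.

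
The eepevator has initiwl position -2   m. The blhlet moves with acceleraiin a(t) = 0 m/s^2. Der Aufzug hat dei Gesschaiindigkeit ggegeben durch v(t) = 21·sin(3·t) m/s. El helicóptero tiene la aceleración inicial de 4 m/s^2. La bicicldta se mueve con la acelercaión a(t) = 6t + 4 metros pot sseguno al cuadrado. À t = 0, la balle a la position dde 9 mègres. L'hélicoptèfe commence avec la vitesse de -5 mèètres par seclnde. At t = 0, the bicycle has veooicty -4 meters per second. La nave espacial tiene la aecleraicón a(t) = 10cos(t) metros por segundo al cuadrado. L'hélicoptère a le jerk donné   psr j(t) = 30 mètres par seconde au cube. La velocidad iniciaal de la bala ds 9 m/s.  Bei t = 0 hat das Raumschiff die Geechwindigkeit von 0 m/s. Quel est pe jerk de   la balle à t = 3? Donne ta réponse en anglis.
We must differentiate our acceleration equation a(t) = 0 1 time. Taking d/dt of a(t), we find j(t) = 0. Using j(t) = 0 and substituting t = 3, we find j = 0.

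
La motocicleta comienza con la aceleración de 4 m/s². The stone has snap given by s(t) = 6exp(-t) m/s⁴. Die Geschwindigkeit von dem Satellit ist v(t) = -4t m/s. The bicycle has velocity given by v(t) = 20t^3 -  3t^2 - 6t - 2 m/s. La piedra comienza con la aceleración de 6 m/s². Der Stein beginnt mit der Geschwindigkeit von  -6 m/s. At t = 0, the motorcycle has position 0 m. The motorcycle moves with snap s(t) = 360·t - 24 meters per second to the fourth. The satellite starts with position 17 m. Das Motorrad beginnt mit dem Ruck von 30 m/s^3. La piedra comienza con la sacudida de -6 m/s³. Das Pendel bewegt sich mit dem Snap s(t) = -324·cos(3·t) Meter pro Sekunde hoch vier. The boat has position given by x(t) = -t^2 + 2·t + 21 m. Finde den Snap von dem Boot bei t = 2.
Wir müssen unsere Gleichung für die Position x(t) = -t^2 + 2·t + 21 4-mal ableiten. Mit d/dt von x(t) finden wir v(t) = 2 - 2·t. Durch Ableiten von der Geschwindigkeit erhalten wir die Beschleunigung: a(t) = -2. Durch Ableiten von der Beschleunigung erhalten wir den Ruck: j(t) = 0. Durch Ableiten von dem Ruck erhalten wir den Snap: s(t) = 0. Aus der Gleichung für den Snap s(t) = 0, setzen wir t = 2 ein und erhalten s = 0.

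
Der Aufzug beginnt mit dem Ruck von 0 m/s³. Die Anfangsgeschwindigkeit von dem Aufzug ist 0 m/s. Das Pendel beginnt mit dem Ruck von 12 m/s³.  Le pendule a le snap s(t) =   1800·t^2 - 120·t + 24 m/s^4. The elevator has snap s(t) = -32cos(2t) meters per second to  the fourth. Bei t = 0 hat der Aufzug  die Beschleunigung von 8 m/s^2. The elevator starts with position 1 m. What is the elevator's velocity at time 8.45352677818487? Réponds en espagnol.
Para resolver esto, necesitamos tomar 3 integrales de nuestra ecuación del snap s(t) = -32·cos(2·t). Tomando ∫s(t)dt y aplicando j(0) = 0, encontramos j(t) = -16·sin(2·t). Integrando la sacudida y usando la condición inicial a(0) = 8, obtenemos a(t) = 8·cos(2·t). Tomando ∫a(t)dt y aplicando v(0) = 0, encontramos v(t) = 4·sin(2·t). Usando v(t) = 4·sin(2·t) y sustituyendo t = 8.45352677818487, encontramos v = -3.72683623720581.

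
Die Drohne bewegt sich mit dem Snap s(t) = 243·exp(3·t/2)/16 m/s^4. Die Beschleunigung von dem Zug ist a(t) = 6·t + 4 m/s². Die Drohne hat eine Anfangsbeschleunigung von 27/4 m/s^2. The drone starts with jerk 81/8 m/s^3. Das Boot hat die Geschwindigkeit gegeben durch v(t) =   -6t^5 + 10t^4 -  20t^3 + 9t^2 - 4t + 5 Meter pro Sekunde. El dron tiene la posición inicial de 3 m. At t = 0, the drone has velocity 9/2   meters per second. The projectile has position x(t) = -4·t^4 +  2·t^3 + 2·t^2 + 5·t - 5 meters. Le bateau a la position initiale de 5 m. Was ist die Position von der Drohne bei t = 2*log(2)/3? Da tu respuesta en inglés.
We need to integrate our snap equation s(t) = 243·exp(3·t/2)/16 4 times. Taking ∫s(t)dt and applying j(0) = 81/8, we find j(t) = 81·exp(3·t/2)/8. The antiderivative of jerk is acceleration. Using a(0) = 27/4, we get a(t) = 27·exp(3·t/2)/4. The antiderivative of acceleration is velocity. Using v(0) = 9/2, we get v(t) = 9·exp(3·t/2)/2. Finding the antiderivative of v(t) and using x(0) = 3: x(t) = 3·exp(3·t/2). From the given position equation x(t) = 3·exp(3·t/2), we substitute t = 2*log(2)/3 to get x = 6.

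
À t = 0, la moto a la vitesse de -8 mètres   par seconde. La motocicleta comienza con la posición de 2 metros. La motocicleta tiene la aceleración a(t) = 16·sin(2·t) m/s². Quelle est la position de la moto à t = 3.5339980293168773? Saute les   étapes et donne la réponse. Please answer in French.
La position à t = 3.5339980293168773 est x = -0.826765184989642.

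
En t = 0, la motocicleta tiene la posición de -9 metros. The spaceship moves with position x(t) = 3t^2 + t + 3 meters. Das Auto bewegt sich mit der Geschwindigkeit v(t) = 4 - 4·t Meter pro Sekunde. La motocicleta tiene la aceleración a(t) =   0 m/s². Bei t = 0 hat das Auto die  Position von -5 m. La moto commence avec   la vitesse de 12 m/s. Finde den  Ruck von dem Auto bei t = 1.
Ausgehend von der Geschwindigkeit v(t) = 4 - 4·t, nehmen wir 2 Ableitungen. Die Ableitung von der Geschwindigkeit ergibt die Beschleunigung: a(t) = -4. Mit d/dt von a(t) finden wir j(t) = 0. Wir haben den Ruck j(t) = 0. Durch Einsetzen von t = 1: j(1) = 0.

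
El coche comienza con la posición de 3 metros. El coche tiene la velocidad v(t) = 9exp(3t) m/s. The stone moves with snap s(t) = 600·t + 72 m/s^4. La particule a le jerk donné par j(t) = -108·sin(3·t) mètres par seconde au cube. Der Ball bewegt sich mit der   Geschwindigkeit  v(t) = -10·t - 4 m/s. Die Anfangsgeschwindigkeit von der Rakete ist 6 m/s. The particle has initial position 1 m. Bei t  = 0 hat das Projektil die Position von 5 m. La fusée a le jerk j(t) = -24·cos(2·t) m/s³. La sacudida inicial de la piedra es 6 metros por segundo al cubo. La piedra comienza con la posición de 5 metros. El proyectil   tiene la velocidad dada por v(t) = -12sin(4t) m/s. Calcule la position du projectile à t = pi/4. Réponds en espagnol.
Partiendo de la velocidad v(t) = -12·sin(4·t), tomamos 1 integral. Tomando ∫v(t)dt y aplicando x(0) = 5, encontramos x(t) = 3·cos(4·t) + 2. De la ecuación de la posición x(t) = 3·cos(4·t) + 2, sustituimos t = pi/4 para obtener x = -1.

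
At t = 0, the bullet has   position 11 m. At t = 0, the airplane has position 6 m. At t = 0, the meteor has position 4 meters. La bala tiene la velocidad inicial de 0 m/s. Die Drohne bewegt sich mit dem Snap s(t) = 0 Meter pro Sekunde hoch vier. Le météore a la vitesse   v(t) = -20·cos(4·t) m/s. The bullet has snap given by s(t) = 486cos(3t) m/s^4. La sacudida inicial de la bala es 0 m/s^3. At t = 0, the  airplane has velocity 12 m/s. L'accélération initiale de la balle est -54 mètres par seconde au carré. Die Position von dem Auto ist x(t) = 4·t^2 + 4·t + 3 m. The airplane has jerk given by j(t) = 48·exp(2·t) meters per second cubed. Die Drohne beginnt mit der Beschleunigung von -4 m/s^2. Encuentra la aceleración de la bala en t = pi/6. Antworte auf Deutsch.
Um dies zu lösen, müssen wir 2 Stammfunktionen unserer Gleichung für den Snap s(t) = 486·cos(3·t) finden. Die Stammfunktion von dem Snap, mit j(0) = 0, ergibt den Ruck: j(t) = 162·sin(3·t). Das Integral von dem Ruck ist die Beschleunigung. Mit a(0) = -54 erhalten wir a(t) = -54·cos(3·t). Mit a(t) = -54·cos(3·t) und Einsetzen von t = pi/6, finden wir a = 0.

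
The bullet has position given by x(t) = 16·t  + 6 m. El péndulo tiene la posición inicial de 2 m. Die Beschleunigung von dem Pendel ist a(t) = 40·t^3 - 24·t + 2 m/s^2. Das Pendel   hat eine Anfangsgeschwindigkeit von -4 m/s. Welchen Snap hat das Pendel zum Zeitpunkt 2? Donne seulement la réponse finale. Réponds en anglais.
The answer is 480.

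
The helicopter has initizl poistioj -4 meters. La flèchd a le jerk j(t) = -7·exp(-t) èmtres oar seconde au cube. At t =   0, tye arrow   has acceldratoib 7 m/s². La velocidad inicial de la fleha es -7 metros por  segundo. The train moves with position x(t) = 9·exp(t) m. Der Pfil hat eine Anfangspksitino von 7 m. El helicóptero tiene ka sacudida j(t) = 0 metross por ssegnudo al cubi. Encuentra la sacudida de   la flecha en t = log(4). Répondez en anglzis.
From the given jerk equation j(t) = -7·exp(-t), we substitute t = log(4) to get j = -7/4.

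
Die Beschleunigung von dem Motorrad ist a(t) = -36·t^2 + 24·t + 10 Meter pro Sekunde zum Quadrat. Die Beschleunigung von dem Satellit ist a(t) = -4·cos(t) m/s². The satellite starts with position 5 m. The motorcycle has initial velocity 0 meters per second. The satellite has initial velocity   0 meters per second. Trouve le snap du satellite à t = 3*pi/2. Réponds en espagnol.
Para resolver esto, necesitamos tomar 2 derivadas de nuestra ecuación de la aceleración a(t) = -4·cos(t). La derivada de la aceleración da la sacudida: j(t) = 4·sin(t). Tomando d/dt de j(t), encontramos s(t) = 4·cos(t). Usando s(t) = 4·cos(t) y sustituyendo t = 3*pi/2, encontramos s = 0.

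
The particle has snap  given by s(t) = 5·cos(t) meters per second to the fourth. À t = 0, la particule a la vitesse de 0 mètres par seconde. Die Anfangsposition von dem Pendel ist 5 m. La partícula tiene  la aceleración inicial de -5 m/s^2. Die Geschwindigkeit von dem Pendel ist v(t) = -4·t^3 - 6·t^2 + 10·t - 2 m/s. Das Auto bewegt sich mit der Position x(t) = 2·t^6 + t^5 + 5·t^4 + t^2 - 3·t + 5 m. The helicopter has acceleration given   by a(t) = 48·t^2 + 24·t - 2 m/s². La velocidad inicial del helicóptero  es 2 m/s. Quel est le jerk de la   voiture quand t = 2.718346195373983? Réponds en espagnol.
Para resolver esto, necesitamos tomar 3 derivadas de nuestra ecuación de la posición x(t) = 2·t^6 + t^5 + 5·t^4 + t^2 - 3·t + 5. La derivada de la posición da la velocidad: v(t) = 12·t^5 + 5·t^4 + 20·t^3 + 2·t - 3. Tomando d/dt de v(t), encontramos a(t) = 60·t^4 + 20·t^3 + 60·t^2 + 2. Tomando d/dt de a(t), encontramos j(t) = 240·t^3 + 60·t^2 + 120·t. De la ecuación de la sacudida j(t) = 240·t^3 + 60·t^2 + 120·t, sustituimos t = 2.718346195373983 para obtener j = 5590.43721512964.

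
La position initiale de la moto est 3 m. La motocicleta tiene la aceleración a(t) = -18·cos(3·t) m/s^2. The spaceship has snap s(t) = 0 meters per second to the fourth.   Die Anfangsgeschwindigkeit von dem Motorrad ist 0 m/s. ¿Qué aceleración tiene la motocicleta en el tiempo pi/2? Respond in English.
We have acceleration a(t) = -18·cos(3·t). Substituting t = pi/2: a(pi/2) = 0.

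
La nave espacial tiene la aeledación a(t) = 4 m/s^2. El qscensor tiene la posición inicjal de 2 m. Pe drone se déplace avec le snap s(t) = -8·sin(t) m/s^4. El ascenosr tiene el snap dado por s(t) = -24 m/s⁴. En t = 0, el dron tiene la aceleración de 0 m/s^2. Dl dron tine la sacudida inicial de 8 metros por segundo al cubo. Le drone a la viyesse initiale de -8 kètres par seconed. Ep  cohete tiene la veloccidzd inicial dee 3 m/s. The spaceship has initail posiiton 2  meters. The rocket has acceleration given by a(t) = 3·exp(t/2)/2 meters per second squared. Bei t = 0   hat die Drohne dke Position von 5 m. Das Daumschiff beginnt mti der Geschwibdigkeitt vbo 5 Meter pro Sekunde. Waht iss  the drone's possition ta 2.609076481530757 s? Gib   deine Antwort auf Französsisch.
Nous devons trouver la primitive de notre équation du snap s(t) = -8·sin(t) 4 fois. En intégrant le snap et en utilisant la condition initiale j(0) = 8, nous obtenons j(t) = 8·cos(t). En intégrant le jerk et en utilisant la condition initiale a(0) = 0, nous obtenons a(t) = 8·sin(t). L'intégrale de l'accélération, avec v(0) = -8, donne la vitesse: v(t) = -8·cos(t). En prenant ∫v(t)dt et en appliquant x(0) = 5, nous trouvons x(t) = 5 - 8·sin(t). En utilisant x(t) = 5 - 8·sin(t) et en substituant t = 2.609076481530757, nous trouvons x = 0.938378322708052.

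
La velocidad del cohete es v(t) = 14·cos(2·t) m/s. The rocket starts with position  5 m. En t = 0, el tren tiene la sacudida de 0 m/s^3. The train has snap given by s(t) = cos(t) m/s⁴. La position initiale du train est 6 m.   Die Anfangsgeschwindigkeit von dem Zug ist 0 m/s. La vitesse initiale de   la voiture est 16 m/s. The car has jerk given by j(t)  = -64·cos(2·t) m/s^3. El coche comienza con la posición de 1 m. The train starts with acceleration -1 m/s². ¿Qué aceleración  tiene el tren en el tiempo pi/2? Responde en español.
Partiendo del snap s(t) = cos(t), tomamos 2 integrales. La integral del snap es la sacudida. Usando j(0) = 0, obtenemos j(t) = sin(t). Integrando la sacudida y usando la condición inicial a(0) = -1, obtenemos a(t) = -cos(t). Tenemos la aceleración a(t) = -cos(t). Sustituyendo t = pi/2: a(pi/2) = 0.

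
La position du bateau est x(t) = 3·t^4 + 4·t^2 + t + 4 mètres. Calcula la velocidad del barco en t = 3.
Debemos derivar nuestra ecuación de la posición x(t) = 3·t^4 + 4·t^2 + t + 4 1 vez. Derivando la posición, obtenemos la velocidad: v(t) = 12·t^3 + 8·t + 1. Usando v(t) = 12·t^3 + 8·t + 1 y sustituyendo t = 3, encontramos v = 349.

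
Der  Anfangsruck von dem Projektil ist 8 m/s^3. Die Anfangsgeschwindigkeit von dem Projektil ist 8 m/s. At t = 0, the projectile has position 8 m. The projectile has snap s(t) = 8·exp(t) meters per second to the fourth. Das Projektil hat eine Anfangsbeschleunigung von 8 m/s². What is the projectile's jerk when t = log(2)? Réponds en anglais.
To find the answer, we compute 1 antiderivative of s(t) = 8·exp(t). Finding the integral of s(t) and using j(0) = 8: j(t) = 8·exp(t). Using j(t) = 8·exp(t) and substituting t = log(2), we find j = 16.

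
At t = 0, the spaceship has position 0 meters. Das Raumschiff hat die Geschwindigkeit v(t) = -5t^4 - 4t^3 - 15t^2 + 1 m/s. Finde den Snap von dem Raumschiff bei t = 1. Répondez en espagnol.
Partiendo de la velocidad v(t) = -5·t^4 - 4·t^3 - 15·t^2 + 1, tomamos 3 derivadas. Derivando la velocidad, obtenemos la aceleración: a(t) = -20·t^3 - 12·t^2 - 30·t. Derivando la aceleración, obtenemos la sacudida: j(t) = -60·t^2 - 24·t - 30. La derivada de la sacudida da el snap: s(t) = -120·t - 24. Tenemos el snap s(t) = -120·t - 24. Sustituyendo t = 1: s(1) = -144.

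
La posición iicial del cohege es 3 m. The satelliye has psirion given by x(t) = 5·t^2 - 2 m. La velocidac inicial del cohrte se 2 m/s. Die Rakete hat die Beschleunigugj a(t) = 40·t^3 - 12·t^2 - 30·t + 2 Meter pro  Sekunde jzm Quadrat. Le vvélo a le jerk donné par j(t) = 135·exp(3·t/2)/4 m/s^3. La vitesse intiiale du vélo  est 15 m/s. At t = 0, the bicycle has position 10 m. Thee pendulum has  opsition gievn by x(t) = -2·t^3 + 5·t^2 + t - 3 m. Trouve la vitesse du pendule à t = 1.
Pour résoudre ceci, nous devons prendre 1 dérivée de notre équation de la position x(t) = -2·t^3 + 5·t^2 + t - 3. En prenant d/dt de x(t), nous trouvons v(t) = -6·t^2 + 10·t + 1. En utilisant v(t) = -6·t^2 + 10·t + 1 et en substituant t = 1, nous trouvons v = 5.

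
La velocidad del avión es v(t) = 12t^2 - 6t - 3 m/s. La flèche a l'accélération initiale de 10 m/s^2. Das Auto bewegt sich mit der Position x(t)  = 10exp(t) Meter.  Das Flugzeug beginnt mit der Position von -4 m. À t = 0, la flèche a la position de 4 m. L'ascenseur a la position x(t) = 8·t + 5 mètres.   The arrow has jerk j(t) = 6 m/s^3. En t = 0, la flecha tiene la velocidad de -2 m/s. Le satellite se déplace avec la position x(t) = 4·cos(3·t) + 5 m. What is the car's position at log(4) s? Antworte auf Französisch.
De l'équation de la position x(t) = 10·exp(t), nous substituons t = log(4) pour obtenir x = 40.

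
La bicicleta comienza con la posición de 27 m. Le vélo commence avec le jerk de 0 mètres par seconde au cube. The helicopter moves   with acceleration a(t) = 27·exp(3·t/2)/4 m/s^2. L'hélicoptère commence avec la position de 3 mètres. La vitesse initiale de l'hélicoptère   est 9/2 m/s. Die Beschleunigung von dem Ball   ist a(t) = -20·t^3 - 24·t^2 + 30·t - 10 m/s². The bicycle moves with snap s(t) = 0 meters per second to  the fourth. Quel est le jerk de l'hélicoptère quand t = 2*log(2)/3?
En partant de l'accélération a(t) = 27·exp(3·t/2)/4, nous prenons 1 dérivée. En prenant d/dt de a(t), nous trouvons j(t) = 81·exp(3·t/2)/8. En utilisant j(t) = 81·exp(3·t/2)/8 et en substituant t = 2*log(2)/3, nous trouvons j = 81/4.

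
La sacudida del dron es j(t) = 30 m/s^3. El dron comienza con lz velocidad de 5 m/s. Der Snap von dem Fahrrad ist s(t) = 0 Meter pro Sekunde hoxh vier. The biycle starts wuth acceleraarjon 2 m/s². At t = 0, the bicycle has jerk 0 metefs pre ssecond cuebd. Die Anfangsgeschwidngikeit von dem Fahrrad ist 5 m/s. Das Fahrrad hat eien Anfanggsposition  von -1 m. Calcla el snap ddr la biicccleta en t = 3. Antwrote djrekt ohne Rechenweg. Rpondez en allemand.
Bei t = 3, s = 0.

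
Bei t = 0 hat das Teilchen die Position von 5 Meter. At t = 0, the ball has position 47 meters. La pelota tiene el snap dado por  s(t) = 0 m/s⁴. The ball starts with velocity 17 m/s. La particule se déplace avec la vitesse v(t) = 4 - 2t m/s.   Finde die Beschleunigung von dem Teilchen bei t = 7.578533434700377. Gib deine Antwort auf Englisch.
To solve this, we need to take 1 derivative of our velocity equation v(t) = 4 - 2·t. Taking d/dt of v(t), we find a(t) = -2. Using a(t) = -2 and substituting t = 7.578533434700377, we find a = -2.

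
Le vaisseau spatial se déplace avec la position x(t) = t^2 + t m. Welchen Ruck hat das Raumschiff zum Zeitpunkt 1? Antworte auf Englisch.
Starting from position x(t) = t^2 + t, we take 3 derivatives. The derivative of position gives velocity: v(t) = 2·t + 1. Differentiating velocity, we get acceleration: a(t) = 2. The derivative of acceleration gives jerk: j(t) = 0. Using j(t) = 0 and substituting t = 1, we find j = 0.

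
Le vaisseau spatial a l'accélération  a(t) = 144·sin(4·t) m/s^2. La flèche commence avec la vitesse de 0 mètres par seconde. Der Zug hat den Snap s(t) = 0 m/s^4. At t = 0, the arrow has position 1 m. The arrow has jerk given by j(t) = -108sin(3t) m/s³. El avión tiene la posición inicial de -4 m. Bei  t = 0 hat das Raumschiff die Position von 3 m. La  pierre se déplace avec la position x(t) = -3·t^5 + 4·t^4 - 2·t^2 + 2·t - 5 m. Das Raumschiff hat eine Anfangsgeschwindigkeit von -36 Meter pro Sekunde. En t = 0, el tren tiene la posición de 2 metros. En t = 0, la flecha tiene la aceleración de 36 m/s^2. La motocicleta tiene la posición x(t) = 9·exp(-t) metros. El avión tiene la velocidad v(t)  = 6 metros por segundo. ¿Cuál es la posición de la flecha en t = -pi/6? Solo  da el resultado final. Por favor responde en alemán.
Bei t = -pi/6, x = 5.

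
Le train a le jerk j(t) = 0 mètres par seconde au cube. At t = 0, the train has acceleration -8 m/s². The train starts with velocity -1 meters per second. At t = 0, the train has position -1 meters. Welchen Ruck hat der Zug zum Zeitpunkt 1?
Aus der Gleichung für den Ruck j(t) = 0, setzen wir t = 1 ein und erhalten j = 0.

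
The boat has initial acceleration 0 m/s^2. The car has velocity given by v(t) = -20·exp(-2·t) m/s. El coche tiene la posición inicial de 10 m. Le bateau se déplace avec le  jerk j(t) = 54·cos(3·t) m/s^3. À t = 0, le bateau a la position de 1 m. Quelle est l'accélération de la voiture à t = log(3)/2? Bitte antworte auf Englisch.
Starting from velocity v(t) = -20·exp(-2·t), we take 1 derivative. Differentiating velocity, we get acceleration: a(t) = 40·exp(-2·t). From the given acceleration equation a(t) = 40·exp(-2·t), we substitute t = log(3)/2 to get a = 40/3.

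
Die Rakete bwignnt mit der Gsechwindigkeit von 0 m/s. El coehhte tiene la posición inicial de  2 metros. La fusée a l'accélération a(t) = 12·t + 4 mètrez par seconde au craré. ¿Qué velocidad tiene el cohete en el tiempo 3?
Partiendo de la aceleración a(t) = 12·t + 4, tomamos 1 antiderivada. La integral de la aceleración, con v(0) = 0, da la velocidad: v(t) = 2·t·(3·t + 2). De la ecuación de la velocidad v(t) = 2·t·(3·t + 2), sustituimos t = 3 para obtener v = 66.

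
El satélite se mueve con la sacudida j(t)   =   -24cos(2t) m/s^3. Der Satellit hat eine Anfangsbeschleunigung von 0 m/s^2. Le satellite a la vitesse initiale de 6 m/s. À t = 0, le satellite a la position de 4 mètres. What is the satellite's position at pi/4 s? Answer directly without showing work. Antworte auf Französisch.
La réponse est 7.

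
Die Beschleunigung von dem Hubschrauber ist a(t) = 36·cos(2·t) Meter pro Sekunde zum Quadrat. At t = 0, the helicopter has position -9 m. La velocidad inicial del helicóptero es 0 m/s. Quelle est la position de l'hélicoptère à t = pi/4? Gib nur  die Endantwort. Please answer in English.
x(pi/4) = 0.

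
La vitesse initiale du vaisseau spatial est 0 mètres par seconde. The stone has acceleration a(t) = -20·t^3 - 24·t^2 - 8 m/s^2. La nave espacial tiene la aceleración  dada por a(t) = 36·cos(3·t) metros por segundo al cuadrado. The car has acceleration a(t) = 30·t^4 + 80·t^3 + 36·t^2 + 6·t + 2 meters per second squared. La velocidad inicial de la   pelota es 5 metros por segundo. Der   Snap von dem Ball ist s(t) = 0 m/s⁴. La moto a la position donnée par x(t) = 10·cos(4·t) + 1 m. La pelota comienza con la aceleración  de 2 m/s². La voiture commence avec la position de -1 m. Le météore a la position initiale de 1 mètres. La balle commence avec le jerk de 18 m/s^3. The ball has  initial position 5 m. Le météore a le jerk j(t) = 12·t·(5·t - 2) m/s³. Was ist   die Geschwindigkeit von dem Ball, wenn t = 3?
Wir müssen das Integral unserer Gleichung für den Snap s(t) = 0 3-mal finden. Mit ∫s(t)dt und Anwendung von j(0) = 18, finden wir j(t) = 18. Das Integral von dem Ruck, mit a(0) = 2, ergibt die Beschleunigung: a(t) = 18·t + 2. Durch Integration von der Beschleunigung und Verwendung der Anfangsbedingung v(0) = 5, erhalten wir v(t) = 9·t^2 + 2·t + 5. Mit v(t) = 9·t^2 + 2·t + 5 und Einsetzen von t = 3, finden wir v = 92.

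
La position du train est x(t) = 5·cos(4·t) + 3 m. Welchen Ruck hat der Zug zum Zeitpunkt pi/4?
Ausgehend von der Position x(t) = 5·cos(4·t) + 3, nehmen wir 3 Ableitungen. Mit d/dt von x(t) finden wir v(t) = -20·sin(4·t). Mit d/dt von v(t) finden wir a(t) = -80·cos(4·t). Mit d/dt von a(t) finden wir j(t) = 320·sin(4·t). Mit j(t) = 320·sin(4·t) und Einsetzen von t = pi/4, finden wir j = 0.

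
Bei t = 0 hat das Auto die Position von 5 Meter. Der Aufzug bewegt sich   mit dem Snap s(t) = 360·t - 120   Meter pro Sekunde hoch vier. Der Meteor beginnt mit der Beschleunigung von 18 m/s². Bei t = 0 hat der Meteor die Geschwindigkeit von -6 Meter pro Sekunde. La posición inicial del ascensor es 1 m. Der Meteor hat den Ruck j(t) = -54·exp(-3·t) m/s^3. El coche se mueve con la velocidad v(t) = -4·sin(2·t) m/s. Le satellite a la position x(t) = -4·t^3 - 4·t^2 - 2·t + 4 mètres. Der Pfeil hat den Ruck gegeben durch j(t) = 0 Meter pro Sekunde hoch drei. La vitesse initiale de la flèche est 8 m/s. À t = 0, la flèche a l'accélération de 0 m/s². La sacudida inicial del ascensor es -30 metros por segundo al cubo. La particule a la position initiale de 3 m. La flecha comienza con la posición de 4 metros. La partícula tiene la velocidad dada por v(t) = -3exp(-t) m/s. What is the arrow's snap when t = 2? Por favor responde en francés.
Nous devons dériver notre équation du jerk j(t) = 0 1 fois. En dérivant le jerk, nous obtenons le snap: s(t) = 0. Nous avons le snap s(t) = 0. En substituant t = 2: s(2) = 0.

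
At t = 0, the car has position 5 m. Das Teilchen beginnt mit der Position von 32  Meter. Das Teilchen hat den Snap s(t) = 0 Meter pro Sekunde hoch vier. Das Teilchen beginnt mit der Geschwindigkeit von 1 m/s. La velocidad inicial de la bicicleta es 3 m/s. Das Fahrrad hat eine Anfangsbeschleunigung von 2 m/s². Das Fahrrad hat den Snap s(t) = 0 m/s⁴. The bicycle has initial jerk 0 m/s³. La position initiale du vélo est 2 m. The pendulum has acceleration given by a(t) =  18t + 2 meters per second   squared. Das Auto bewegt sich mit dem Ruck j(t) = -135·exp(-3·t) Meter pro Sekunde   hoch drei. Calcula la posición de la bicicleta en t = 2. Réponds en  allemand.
Wir müssen die Stammfunktion unserer Gleichung für den Snap s(t) = 0 4-mal finden. Die Stammfunktion von dem Snap, mit j(0) = 0, ergibt den Ruck: j(t) = 0. Mit ∫j(t)dt und Anwendung von a(0) = 2, finden wir a(t) = 2. Durch Integration von der Beschleunigung und Verwendung der Anfangsbedingung v(0) = 3, erhalten wir v(t) = 2·t + 3. Durch Integration von der Geschwindigkeit und Verwendung der Anfangsbedingung x(0) = 2, erhalten wir x(t) = t^2 + 3·t + 2. Wir haben die Position x(t) = t^2 + 3·t + 2. Durch Einsetzen von t = 2: x(2) = 12.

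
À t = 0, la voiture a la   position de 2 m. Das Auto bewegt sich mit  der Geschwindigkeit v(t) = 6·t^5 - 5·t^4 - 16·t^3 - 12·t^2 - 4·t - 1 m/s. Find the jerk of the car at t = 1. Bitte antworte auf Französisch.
Nous devons dériver notre équation de la vitesse v(t) = 6·t^5 - 5·t^4 - 16·t^3 - 12·t^2 - 4·t - 1 2 fois. En dérivant la vitesse, nous obtenons l'accélération: a(t) = 30·t^4 - 20·t^3 - 48·t^2 - 24·t - 4. En prenant d/dt de a(t), nous trouvons j(t) = 120·t^3 - 60·t^2 - 96·t - 24. Nous avons le jerk j(t) = 120·t^3 - 60·t^2 - 96·t - 24. En substituant t = 1: j(1) = -60.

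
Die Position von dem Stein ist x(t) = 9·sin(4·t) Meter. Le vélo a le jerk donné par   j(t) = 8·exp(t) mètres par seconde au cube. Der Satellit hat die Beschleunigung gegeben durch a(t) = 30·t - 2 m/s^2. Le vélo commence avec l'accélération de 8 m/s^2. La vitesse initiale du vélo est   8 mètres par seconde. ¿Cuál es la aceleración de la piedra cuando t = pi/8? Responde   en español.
Para resolver esto, necesitamos tomar 2 derivadas de nuestra ecuación de la posición x(t) = 9·sin(4·t). Tomando d/dt de x(t), encontramos v(t) = 36·cos(4·t). Tomando d/dt de v(t), encontramos a(t) = -144·sin(4·t). De la ecuación de la aceleración a(t) = -144·sin(4·t), sustituimos t = pi/8 para obtener a = -144.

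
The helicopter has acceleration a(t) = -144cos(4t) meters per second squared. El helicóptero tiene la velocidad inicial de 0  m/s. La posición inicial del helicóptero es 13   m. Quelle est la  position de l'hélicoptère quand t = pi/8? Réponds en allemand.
Wir müssen das Integral unserer Gleichung für die Beschleunigung a(t) = -144·cos(4·t) 2-mal finden. Mit ∫a(t)dt und Anwendung von v(0) = 0, finden wir v(t) = -36·sin(4·t). Mit ∫v(t)dt und Anwendung von x(0) = 13, finden wir x(t) = 9·cos(4·t) + 4. Mit x(t) = 9·cos(4·t) + 4 und Einsetzen von t = pi/8, finden wir x = 4.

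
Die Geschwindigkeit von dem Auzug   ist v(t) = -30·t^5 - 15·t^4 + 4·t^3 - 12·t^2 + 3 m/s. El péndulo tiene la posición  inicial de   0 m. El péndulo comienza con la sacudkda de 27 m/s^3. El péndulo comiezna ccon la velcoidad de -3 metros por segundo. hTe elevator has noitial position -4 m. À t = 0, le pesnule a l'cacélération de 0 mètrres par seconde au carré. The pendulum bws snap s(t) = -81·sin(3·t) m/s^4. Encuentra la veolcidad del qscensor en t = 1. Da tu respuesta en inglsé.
Using v(t) = -30·t^5 - 15·t^4 + 4·t^3 - 12·t^2 + 3 and substituting t = 1, we find v = -50.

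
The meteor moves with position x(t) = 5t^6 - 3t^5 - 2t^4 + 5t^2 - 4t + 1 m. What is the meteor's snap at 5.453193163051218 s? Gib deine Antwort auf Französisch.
En partant de la position x(t) = 5·t^6 - 3·t^5 - 2·t^4 + 5·t^2 - 4·t + 1, nous prenons 4 dérivées. En prenant d/dt de x(t), nous trouvons v(t) = 30·t^5 - 15·t^4 - 8·t^3 + 10·t - 4. En prenant d/dt de v(t), nous trouvons a(t) = 150·t^4 - 60·t^3 - 24·t^2 + 10. En dérivant l'accélération, nous obtenons le jerk: j(t) = 600·t^3 - 180·t^2 - 48·t. En prenant d/dt de j(t), nous trouvons s(t) = 1800·t^2 - 360·t - 48. En utilisant s(t) = 1800·t^2 - 360·t - 48 et en substituant t = 5.453193163051218, nous trouvons s = 51516.0186736889.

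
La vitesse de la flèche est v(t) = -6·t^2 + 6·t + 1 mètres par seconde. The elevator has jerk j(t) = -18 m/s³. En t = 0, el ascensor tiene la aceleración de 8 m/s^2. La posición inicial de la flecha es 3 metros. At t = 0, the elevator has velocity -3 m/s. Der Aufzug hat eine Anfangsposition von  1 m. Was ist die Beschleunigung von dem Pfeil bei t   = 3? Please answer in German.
Ausgehend von der Geschwindigkeit v(t) = -6·t^2 + 6·t + 1, nehmen wir 1 Ableitung. Die Ableitung von der Geschwindigkeit ergibt die Beschleunigung: a(t) = 6 - 12·t. Mit a(t) = 6 - 12·t und Einsetzen von t = 3, finden wir a = -30.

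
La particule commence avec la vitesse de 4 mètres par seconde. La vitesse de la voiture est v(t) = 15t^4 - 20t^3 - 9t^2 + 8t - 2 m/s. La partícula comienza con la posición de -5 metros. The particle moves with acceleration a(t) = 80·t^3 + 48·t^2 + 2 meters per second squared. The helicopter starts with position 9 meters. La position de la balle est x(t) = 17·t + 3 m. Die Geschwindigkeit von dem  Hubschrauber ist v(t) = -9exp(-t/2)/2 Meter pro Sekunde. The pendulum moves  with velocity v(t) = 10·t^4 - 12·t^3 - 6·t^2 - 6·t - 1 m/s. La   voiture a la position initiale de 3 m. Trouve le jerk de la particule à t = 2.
En partant de l'accélération a(t) = 80·t^3 + 48·t^2 + 2, nous prenons 1 dérivée. En dérivant l'accélération, nous obtenons le jerk: j(t) = 240·t^2 + 96·t. Nous avons le jerk j(t) = 240·t^2 + 96·t. En substituant t = 2: j(2) = 1152.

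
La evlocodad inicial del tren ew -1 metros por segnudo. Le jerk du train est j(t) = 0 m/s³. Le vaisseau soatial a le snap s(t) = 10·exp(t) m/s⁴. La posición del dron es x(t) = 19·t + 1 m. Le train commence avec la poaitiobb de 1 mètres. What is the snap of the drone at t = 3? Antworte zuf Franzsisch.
Nous devons dériver notre équation de la position x(t) = 19·t + 1 4 fois. En dérivant la position, nous obtenons la vitesse: v(t) = 19. En dérivant la vitesse, nous obtenons l'accélération: a(t) = 0. En prenant d/dt de a(t), nous trouvons j(t) = 0. La dérivée du jerk donne le snap: s(t) = 0. Nous avons le snap s(t) = 0. En substituant t = 3: s(3) = 0.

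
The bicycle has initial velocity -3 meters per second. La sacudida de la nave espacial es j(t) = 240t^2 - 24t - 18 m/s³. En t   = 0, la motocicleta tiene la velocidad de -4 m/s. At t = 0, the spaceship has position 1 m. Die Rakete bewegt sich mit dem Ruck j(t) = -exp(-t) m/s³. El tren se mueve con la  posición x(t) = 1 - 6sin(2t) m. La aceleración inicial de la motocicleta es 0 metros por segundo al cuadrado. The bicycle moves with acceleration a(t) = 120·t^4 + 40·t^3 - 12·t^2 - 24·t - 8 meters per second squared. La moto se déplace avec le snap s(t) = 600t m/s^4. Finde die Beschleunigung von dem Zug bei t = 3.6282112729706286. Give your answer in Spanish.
Para resolver esto, necesitamos tomar 2 derivadas de nuestra ecuación de la posición x(t) = 1 - 6·sin(2·t). Derivando la posición, obtenemos la velocidad: v(t) = -12·cos(2·t). La derivada de la velocidad da la aceleración: a(t) = 24·sin(2·t). Usando a(t) = 24·sin(2·t) y sustituyendo t = 3.6282112729706286, encontramos a = 19.8410735379987.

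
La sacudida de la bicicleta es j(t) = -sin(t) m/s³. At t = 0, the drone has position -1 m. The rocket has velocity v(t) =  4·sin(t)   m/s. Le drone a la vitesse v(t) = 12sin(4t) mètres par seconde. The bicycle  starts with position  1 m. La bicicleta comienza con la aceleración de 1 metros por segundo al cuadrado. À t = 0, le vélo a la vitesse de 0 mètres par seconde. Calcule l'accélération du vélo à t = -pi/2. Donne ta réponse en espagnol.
Para resolver esto, necesitamos tomar 1 antiderivada de nuestra ecuación de la sacudida j(t) = -sin(t). Tomando ∫j(t)dt y aplicando a(0) = 1, encontramos a(t) = cos(t). De la ecuación de la aceleración a(t) = cos(t), sustituimos t = -pi/2 para obtener a = 0.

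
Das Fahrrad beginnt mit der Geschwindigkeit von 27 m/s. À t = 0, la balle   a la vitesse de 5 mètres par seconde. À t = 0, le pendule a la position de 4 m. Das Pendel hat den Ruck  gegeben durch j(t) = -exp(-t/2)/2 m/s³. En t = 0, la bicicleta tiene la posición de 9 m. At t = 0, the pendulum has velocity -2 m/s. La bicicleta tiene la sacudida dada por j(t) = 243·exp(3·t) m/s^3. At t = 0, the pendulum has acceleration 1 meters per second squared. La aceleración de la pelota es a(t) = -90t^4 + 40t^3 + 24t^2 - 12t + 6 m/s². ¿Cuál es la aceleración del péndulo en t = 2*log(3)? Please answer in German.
Wir müssen unsere Gleichung für den Ruck j(t) = -exp(-t/2)/2 1-mal integrieren. Mit ∫j(t)dt und Anwendung von a(0) = 1, finden wir a(t) = exp(-t/2). Wir haben die Beschleunigung a(t) = exp(-t/2). Durch Einsetzen von t = 2*log(3): a(2*log(3)) = 1/3.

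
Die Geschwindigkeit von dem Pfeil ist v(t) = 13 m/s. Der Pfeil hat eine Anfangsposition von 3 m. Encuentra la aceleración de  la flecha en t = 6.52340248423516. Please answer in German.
Wir müssen unsere Gleichung für die Geschwindigkeit v(t) = 13 1-mal ableiten. Mit d/dt von v(t) finden wir a(t) = 0. Wir haben die Beschleunigung a(t) = 0. Durch Einsetzen von t = 6.52340248423516: a(6.52340248423516) = 0.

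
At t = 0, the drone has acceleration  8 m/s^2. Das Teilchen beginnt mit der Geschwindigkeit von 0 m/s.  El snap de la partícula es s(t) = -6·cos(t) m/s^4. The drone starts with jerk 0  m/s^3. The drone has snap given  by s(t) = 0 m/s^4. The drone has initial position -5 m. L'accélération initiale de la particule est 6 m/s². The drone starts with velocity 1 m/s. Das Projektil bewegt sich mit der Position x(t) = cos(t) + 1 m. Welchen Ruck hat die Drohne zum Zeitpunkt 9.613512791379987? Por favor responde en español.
Debemos encontrar la antiderivada de nuestra ecuación del snap s(t) = 0 1 vez. Tomando ∫s(t)dt y aplicando j(0) = 0, encontramos j(t) = 0. Usando j(t) = 0 y sustituyendo t = 9.613512791379987, encontramos j = 0.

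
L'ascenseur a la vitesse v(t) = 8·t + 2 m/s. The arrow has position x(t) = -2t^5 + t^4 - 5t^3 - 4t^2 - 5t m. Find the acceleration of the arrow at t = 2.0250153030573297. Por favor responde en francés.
Nous devons dériver notre équation de la position x(t) = -2·t^5 + t^4 - 5·t^3 - 4·t^2 - 5·t 2 fois. En prenant d/dt de x(t), nous trouvons v(t) = -10·t^4 + 4·t^3 - 15·t^2 - 8·t - 5. En dérivant la vitesse, nous obtenons l'accélération: a(t) = -40·t^3 + 12·t^2 - 30·t - 8. Nous avons l'accélération a(t) = -40·t^3 + 12·t^2 - 30·t - 8. En substituant t = 2.0250153030573297: a(2.0250153030573297) = -351.700370669166.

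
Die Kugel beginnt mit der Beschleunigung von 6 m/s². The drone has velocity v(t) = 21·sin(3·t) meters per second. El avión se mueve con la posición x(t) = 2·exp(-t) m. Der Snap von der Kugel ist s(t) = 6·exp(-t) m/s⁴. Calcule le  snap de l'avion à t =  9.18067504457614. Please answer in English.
To solve this, we need to take 4 derivatives of our position equation x(t) = 2·exp(-t). Differentiating position, we get velocity: v(t) = -2·exp(-t). Taking d/dt of v(t), we find a(t) = 2·exp(-t). Taking d/dt of a(t), we find j(t) = -2·exp(-t). Differentiating jerk, we get snap: s(t) = 2·exp(-t). Using s(t) = 2·exp(-t) and substituting t = 9.18067504457614, we find s = 0.000206021945351496.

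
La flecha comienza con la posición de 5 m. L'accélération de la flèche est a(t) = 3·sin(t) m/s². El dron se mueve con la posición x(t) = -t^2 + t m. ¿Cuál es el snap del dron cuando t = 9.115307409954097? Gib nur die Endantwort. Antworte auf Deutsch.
s(9.115307409954097) = 0.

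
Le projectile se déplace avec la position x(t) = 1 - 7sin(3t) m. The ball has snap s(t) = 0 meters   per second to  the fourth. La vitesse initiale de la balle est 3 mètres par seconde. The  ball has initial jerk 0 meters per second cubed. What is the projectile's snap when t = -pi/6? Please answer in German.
Ausgehend von der Position x(t) = 1 - 7·sin(3·t), nehmen wir 4 Ableitungen. Durch Ableiten von der Position erhalten wir die Geschwindigkeit: v(t) = -21·cos(3·t). Die Ableitung von der Geschwindigkeit ergibt die Beschleunigung: a(t) = 63·sin(3·t). Mit d/dt von a(t) finden wir j(t) = 189·cos(3·t). Mit d/dt von j(t) finden wir s(t) = -567·sin(3·t). Mit s(t) = -567·sin(3·t) und Einsetzen von t = -pi/6, finden wir s = 567.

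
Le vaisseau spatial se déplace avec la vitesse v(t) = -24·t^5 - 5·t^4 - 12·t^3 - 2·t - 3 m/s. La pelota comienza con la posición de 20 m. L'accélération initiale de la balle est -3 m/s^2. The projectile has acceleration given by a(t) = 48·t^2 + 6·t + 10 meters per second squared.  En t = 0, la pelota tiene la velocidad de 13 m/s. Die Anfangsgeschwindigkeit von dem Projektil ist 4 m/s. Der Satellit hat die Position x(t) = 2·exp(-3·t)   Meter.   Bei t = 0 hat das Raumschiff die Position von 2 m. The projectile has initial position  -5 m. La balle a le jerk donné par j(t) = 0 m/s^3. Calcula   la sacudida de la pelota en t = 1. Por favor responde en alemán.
Wir haben den Ruck j(t) = 0. Durch Einsetzen von t = 1: j(1) = 0.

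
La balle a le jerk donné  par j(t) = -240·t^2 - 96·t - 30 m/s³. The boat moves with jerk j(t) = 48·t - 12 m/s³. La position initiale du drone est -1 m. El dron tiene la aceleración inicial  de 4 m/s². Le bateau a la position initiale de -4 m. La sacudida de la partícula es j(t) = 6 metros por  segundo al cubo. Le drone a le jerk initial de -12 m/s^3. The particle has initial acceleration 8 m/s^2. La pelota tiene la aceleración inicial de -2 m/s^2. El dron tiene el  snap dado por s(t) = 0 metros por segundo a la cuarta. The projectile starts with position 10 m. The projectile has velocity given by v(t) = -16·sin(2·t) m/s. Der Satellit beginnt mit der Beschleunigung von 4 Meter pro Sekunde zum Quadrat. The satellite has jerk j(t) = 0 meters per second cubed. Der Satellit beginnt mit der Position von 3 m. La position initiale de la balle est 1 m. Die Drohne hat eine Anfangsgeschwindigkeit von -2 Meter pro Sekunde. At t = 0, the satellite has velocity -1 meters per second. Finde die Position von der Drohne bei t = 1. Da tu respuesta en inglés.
We need to integrate our snap equation s(t) = 0 4 times. Finding the antiderivative of s(t) and using j(0) = -12: j(t) = -12. The integral of jerk is acceleration. Using a(0) = 4, we get a(t) = 4 - 12·t. Taking ∫a(t)dt and applying v(0) = -2, we find v(t) = -6·t^2 + 4·t - 2. Integrating velocity and using the initial condition x(0) = -1, we get x(t) = -2·t^3 + 2·t^2 - 2·t - 1. We have position x(t) = -2·t^3 + 2·t^2 - 2·t - 1. Substituting t = 1: x(1) = -3.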